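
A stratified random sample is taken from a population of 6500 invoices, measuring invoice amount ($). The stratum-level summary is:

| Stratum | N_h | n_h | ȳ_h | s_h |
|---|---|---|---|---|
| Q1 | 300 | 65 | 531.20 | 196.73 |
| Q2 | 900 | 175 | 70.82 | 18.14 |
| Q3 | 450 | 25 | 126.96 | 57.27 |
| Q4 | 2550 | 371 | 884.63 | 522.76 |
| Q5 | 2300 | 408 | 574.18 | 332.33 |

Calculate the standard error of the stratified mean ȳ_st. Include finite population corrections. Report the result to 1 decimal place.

SE(ȳ_st) ≈ 11.2

V̂(ȳ_st) = Σ W_h² (1 − n_h/N_h) s_h²/n_h, with W_h = N_h/N and N = 6500:
  stratum Q1: (300/6500)²·(1 − 65/300)·196.73²/65 = 0.993551
  stratum Q2: (900/6500)²·(1 − 175/900)·18.14²/175 = 0.0290396
  stratum Q3: (450/6500)²·(1 − 25/450)·57.27²/25 = 0.593867
  stratum Q4: (2550/6500)²·(1 − 371/2550)·522.76²/371 = 96.8727
  stratum Q5: (2300/6500)²·(1 − 408/2300)·332.33²/408 = 27.8805
V̂(ȳ_st) = 126.37
SE(ȳ_st) = √126.37 = 11.2414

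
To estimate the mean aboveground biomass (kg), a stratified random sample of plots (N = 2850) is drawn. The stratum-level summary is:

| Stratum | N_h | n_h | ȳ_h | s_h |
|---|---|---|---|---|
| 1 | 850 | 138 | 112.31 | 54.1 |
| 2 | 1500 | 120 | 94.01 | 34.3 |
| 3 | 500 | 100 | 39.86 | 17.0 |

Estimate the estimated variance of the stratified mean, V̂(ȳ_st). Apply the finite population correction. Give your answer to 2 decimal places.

V̂(ȳ_st) = Σ W_h² (1 − n_h/N_h) s_h²/n_h, with W_h = N_h/N and N = 2850:
  stratum 1: (850/2850)²·(1 − 138/850)·54.1²/138 = 1.58025
  stratum 2: (1500/2850)²·(1 − 120/1500)·34.3²/120 = 2.49855
  stratum 3: (500/2850)²·(1 − 100/500)·17.0²/100 = 0.0711604
V̂(ȳ_st) = 4.14995

V̂(ȳ_st) ≈ 4.15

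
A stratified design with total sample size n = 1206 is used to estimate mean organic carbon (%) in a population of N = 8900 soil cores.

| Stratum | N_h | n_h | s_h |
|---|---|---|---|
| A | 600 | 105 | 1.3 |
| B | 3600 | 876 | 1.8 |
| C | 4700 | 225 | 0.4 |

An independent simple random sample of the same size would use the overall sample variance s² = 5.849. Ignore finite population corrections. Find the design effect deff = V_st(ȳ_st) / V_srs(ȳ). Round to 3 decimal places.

V̂(ȳ_st) = Σ W_h² s_h²/n_h, with W_h = N_h/N and N = 8900:
  stratum A: (600/8900)²·1.3²/105 = 7.31509e-05
  stratum B: (3600/8900)²·1.8²/876 = 0.000605154
  stratum C: (4700/8900)²·0.4²/225 = 0.000198314
V_st = 0.000876619
V_srs = s²/n = 5.849/1206 = 0.00484992
deff = V_st / V_srs = 0.000876619/0.00484992 = 0.1807

deff ≈ 0.181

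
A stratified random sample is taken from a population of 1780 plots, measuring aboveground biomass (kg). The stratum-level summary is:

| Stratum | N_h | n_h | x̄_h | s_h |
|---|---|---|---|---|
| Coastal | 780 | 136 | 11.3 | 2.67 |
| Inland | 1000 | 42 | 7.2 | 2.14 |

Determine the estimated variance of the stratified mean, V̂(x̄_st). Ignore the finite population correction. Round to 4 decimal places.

V̂(x̄_st) = Σ W_h² s_h²/n_h, with W_h = N_h/N and N = 1780:
  stratum Coastal: (780/1780)²·2.67²/136 = 0.0100654
  stratum Inland: (1000/1780)²·2.14²/42 = 0.0344142
V̂(x̄_st) = 0.0444797

V̂(x̄_st) ≈ 0.0445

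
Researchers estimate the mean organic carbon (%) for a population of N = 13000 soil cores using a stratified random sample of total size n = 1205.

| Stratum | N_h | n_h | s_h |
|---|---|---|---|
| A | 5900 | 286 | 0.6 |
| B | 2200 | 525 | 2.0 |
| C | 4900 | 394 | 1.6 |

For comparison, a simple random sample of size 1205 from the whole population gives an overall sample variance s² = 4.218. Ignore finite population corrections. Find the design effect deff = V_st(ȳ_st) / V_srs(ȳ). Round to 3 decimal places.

V̂(ȳ_st) = Σ W_h² s_h²/n_h, with W_h = N_h/N and N = 13000:
  stratum A: (5900/13000)²·0.6²/286 = 0.000259271
  stratum B: (2200/13000)²·2.0²/525 = 0.000218202
  stratum C: (4900/13000)²·1.6²/394 = 0.000923101
V_st = 0.00140057
V_srs = s²/n = 4.218/1205 = 0.00350041
deff = V_st / V_srs = 0.00140057/0.00350041 = 0.4001

deff ≈ 0.400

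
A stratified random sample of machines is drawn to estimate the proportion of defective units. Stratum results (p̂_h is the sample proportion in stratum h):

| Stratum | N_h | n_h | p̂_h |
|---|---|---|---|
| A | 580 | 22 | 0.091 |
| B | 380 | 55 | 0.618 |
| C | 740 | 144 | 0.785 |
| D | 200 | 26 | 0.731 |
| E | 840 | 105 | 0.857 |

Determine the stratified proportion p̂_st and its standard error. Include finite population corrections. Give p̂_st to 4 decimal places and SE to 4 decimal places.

N = 2740; stratum weights W_h = N_h/N.
p̂_st = Σ W_h p̂_h = (580·0.091 + 380·0.618 + 740·0.785 + 200·0.731 + 840·0.857)/2740 = 0.63307
V̂(p̂_st) = Σ W_h² (1 − n_h/N_h) p̂_h(1−p̂_h)/(n_h−1):
  stratum A: (580/2740)²·(1 − 22/580)·0.091·0.909/21 = 0.000169804
  stratum B: (380/2740)²·(1 − 55/380)·0.618·0.382/54 = 7.19157e-05
  stratum C: (740/2740)²·(1 − 144/740)·0.785·0.215/143 = 6.93344e-05
  stratum D: (200/2740)²·(1 − 26/200)·0.731·0.269/25 = 3.64593e-05
  stratum E: (840/2740)²·(1 − 105/840)·0.857·0.143/104 = 9.69056e-05
V̂(p̂_st) = 0.000444419; SE = √V̂ = 0.0210812

p̂_st ≈ 0.6331, SE ≈ 0.0211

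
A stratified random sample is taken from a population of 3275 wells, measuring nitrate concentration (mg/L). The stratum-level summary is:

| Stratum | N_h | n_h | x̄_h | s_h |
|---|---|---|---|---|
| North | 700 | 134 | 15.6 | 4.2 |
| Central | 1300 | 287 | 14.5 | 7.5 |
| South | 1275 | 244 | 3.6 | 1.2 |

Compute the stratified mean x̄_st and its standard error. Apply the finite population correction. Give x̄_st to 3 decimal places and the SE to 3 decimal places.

x̄_st ≈ 10.492, SE ≈ 0.172

x̄_st = Σ W_h x̄_h = (700·15.6 + 1300·14.5 + 1275·3.6)/3275 = 10.49160
V̂(x̄_st) = Σ W_h² (1 − n_h/N_h) s_h²/n_h, with W_h = N_h/N and N = 3275:
  stratum North: (700/3275)²·(1 − 134/700)·4.2²/134 = 0.00486279
  stratum Central: (1300/3275)²·(1 − 287/1300)·7.5²/287 = 0.0240642
  stratum South: (1275/3275)²·(1 − 244/1275)·1.2²/244 = 0.000723301
V̂(x̄_st) = 0.0296503
SE(x̄_st) = √0.0296503 = 0.172193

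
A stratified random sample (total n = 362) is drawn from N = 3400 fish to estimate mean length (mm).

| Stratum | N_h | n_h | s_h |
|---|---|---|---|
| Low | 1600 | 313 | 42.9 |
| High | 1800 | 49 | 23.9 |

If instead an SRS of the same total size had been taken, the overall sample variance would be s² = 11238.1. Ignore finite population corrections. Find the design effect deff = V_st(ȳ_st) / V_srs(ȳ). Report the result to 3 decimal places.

deff ≈ 0.147

V̂(ȳ_st) = Σ W_h² s_h²/n_h, with W_h = N_h/N and N = 3400:
  stratum Low: (1600/3400)²·42.9²/313 = 1.30212
  stratum High: (1800/3400)²·23.9²/49 = 3.26728
V_st = 4.56941
V_srs = s²/n = 11238.1/362 = 31.0445
deff = V_st / V_srs = 4.56941/31.0445 = 0.1472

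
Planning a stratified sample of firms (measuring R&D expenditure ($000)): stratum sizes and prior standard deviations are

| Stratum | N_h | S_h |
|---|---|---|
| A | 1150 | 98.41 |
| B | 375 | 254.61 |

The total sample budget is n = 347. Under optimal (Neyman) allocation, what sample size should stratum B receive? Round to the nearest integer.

159

Neyman allocation: n_h = n · N_h S_h / Σ N_i S_i, with n = 347.
  stratum A: N_h·S_h = 1150·98.41 = 113171.50
  stratum B: N_h·S_h = 375·254.61 = 95478.75
Σ N_h S_h = 208650.25
n for stratum B = 347·95478.75/208650.25 = 158.788 → 159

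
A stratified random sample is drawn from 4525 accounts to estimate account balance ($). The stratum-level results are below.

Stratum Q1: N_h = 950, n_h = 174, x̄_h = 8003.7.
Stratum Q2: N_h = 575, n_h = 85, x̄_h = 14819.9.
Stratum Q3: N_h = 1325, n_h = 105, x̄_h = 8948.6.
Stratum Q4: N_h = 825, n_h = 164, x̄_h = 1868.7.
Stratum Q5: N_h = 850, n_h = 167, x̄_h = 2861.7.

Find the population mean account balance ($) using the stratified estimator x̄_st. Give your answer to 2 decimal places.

x̄_st ≈ 7062.09

N = Σ N_h = 4525. Stratum weights W_h = N_h/N.
x̄_st = (950·8003.7 + 575·14819.9 + 1325·8948.6 + 825·1868.7 + 850·2861.7) / 4525 = 7062.0939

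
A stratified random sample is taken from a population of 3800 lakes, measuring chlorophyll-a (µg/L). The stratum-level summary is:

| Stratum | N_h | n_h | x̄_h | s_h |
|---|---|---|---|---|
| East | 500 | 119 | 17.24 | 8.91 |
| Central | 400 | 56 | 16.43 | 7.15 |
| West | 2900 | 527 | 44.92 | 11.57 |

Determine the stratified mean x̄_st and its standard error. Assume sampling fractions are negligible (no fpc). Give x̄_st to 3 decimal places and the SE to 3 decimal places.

x̄_st = Σ W_h x̄_h = (500·17.24 + 400·16.43 + 2900·44.92)/3800 = 38.27895
V̂(x̄_st) = Σ W_h² s_h²/n_h, with W_h = N_h/N and N = 3800:
  stratum East: (500/3800)²·8.91²/119 = 0.01155
  stratum Central: (400/3800)²·7.15²/56 = 0.0101153
  stratum West: (2900/3800)²·11.57²/527 = 0.14794
V̂(x̄_st) = 0.169605
SE(x̄_st) = √0.169605 = 0.411831

x̄_st ≈ 38.279, SE ≈ 0.412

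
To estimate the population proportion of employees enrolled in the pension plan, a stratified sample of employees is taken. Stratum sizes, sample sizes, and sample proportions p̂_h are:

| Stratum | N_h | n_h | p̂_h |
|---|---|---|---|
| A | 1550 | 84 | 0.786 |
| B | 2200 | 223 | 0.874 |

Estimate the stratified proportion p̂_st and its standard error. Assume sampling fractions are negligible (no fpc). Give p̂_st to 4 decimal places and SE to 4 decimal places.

N = 3750; stratum weights W_h = N_h/N.
p̂_st = Σ W_h p̂_h = (1550·0.786 + 2200·0.874)/3750 = 0.83763
V̂(p̂_st) = Σ W_h² p̂_h(1−p̂_h)/(n_h−1):
  stratum A: (1550/3750)²·0.786·0.214/83 = 0.000346226
  stratum B: (2200/3750)²·0.874·0.126/222 = 0.000170731
V̂(p̂_st) = 0.000516956; SE = √V̂ = 0.0227367

p̂_st ≈ 0.8376, SE ≈ 0.0227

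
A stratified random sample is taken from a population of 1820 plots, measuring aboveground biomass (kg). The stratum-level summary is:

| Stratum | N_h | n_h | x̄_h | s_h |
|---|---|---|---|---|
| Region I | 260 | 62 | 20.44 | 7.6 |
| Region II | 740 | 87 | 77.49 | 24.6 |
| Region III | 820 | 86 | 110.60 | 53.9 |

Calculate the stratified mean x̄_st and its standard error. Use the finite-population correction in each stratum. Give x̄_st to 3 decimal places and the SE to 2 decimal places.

x̄_st = Σ W_h x̄_h = (260·20.44 + 740·77.49 + 820·110.60)/1820 = 84.25769
V̂(x̄_st) = Σ W_h² (1 − n_h/N_h) s_h²/n_h, with W_h = N_h/N and N = 1820:
  stratum Region I: (260/1820)²·(1 − 62/260)·7.6²/62 = 0.0144788
  stratum Region II: (740/1820)²·(1 − 87/740)·24.6²/87 = 1.01474
  stratum Region III: (820/1820)²·(1 − 86/820)·53.9²/86 = 6.13827
V̂(x̄_st) = 7.16749
SE(x̄_st) = √7.16749 = 2.67722

x̄_st ≈ 84.258, SE ≈ 2.68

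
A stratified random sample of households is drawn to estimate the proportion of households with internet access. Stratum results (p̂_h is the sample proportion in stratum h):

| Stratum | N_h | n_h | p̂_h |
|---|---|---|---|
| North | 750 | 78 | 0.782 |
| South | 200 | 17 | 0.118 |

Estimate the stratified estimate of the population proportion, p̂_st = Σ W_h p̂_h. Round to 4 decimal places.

p̂_st ≈ 0.6422

N = 950; stratum weights W_h = N_h/N.
p̂_st = Σ W_h p̂_h = (750·0.782 + 200·0.118)/950 = 0.64221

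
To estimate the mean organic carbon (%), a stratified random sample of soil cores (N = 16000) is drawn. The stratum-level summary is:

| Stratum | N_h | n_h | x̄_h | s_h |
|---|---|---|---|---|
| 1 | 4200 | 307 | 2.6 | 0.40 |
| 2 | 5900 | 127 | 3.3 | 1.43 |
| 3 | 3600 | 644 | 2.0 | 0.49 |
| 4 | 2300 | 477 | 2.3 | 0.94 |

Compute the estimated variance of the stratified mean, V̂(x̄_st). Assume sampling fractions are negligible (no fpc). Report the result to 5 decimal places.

V̂(x̄_st) ≈ 0.00228

V̂(x̄_st) = Σ W_h² s_h²/n_h, with W_h = N_h/N and N = 16000:
  stratum 1: (4200/16000)²·0.40²/307 = 3.59121e-05
  stratum 2: (5900/16000)²·1.43²/127 = 0.00218944
  stratum 3: (3600/16000)²·0.49²/644 = 1.88743e-05
  stratum 4: (2300/16000)²·0.94²/477 = 3.82783e-05
V̂(x̄_st) = 0.0022825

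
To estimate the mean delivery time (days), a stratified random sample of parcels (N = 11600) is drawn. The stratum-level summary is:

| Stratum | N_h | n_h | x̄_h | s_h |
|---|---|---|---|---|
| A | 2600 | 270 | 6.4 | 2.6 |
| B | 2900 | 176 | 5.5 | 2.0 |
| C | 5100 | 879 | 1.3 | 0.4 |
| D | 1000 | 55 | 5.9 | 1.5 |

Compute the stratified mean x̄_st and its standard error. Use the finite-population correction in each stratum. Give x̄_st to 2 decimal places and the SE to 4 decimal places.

x̄_st = Σ W_h x̄_h = (2600·6.4 + 2900·5.5 + 5100·1.3 + 1000·5.9)/11600 = 3.88966
V̂(x̄_st) = Σ W_h² (1 − n_h/N_h) s_h²/n_h, with W_h = N_h/N and N = 11600:
  stratum A: (2600/11600)²·(1 − 270/2600)·2.6²/270 = 0.00112719
  stratum B: (2900/11600)²·(1 − 176/2900)·2.0²/176 = 0.00133425
  stratum C: (5100/11600)²·(1 − 879/5100)·0.4²/879 = 2.91206e-05
  stratum D: (1000/11600)²·(1 − 55/1000)·1.5²/55 = 0.0002873
V̂(x̄_st) = 0.00277786
SE(x̄_st) = √0.00277786 = 0.0527054

x̄_st ≈ 3.89, SE ≈ 0.0527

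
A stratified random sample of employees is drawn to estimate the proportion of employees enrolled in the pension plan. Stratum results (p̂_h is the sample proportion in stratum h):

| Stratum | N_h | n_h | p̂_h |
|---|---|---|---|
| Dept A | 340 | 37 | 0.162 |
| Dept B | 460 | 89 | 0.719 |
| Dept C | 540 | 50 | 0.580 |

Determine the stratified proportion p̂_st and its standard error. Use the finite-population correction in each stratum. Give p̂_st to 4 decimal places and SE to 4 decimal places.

N = 1340; stratum weights W_h = N_h/N.
p̂_st = Σ W_h p̂_h = (340·0.162 + 460·0.719 + 540·0.580)/1340 = 0.52166
V̂(p̂_st) = Σ W_h² (1 − n_h/N_h) p̂_h(1−p̂_h)/(n_h−1):
  stratum Dept A: (340/1340)²·(1 − 37/340)·0.162·0.838/36 = 0.000216356
  stratum Dept B: (460/1340)²·(1 − 89/460)·0.719·0.281/88 = 0.00021821
  stratum Dept C: (540/1340)²·(1 − 50/540)·0.580·0.420/49 = 0.000732591
V̂(p̂_st) = 0.00116716; SE = √V̂ = 0.0341637

p̂_st ≈ 0.5217, SE ≈ 0.0342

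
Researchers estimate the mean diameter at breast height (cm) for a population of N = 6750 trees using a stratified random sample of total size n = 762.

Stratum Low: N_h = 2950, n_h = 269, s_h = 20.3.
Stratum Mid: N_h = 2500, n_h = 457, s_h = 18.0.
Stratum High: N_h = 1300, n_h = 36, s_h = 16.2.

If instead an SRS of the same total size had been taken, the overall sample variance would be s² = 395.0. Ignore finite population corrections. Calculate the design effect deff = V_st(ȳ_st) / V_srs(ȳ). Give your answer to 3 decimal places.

deff ≈ 1.274

V̂(ȳ_st) = Σ W_h² s_h²/n_h, with W_h = N_h/N and N = 6750:
  stratum Low: (2950/6750)²·20.3²/269 = 0.292601
  stratum Mid: (2500/6750)²·18.0²/457 = 0.0972526
  stratum High: (1300/6750)²·16.2²/36 = 0.2704
V_st = 0.660254
V_srs = s²/n = 395.0/762 = 0.518373
deff = V_st / V_srs = 0.660254/0.518373 = 1.2737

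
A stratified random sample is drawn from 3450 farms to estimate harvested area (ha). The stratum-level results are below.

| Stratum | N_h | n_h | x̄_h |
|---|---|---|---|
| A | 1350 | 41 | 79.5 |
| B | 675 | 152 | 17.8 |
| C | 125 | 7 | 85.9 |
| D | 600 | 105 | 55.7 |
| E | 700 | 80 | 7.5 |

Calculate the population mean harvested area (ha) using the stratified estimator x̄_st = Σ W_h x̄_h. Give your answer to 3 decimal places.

N = Σ N_h = 3450. Stratum weights W_h = N_h/N.
x̄_st = (1350·79.5 + 675·17.8 + 125·85.9 + 600·55.7 + 700·7.5) / 3450 = 48.91232

x̄_st ≈ 48.912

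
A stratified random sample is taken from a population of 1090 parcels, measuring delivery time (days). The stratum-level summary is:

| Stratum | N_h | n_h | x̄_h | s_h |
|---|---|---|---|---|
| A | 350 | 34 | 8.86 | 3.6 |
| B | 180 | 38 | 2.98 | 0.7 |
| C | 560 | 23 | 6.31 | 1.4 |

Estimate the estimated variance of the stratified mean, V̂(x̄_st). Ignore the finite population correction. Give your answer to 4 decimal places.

V̂(x̄_st) = Σ W_h² s_h²/n_h, with W_h = N_h/N and N = 1090:
  stratum A: (350/1090)²·3.6²/34 = 0.0393015
  stratum B: (180/1090)²·0.7²/38 = 0.000351645
  stratum C: (560/1090)²·1.4²/23 = 0.0224932
V̂(x̄_st) = 0.0621464

V̂(x̄_st) ≈ 0.0621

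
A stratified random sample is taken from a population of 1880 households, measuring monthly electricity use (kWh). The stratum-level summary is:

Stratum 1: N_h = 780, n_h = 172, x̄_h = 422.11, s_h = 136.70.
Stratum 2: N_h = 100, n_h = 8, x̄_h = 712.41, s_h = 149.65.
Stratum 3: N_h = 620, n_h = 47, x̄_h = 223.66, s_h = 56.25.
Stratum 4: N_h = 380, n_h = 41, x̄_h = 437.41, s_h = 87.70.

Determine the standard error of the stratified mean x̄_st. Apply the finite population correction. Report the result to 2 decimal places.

SE(x̄_st) ≈ 5.96

V̂(x̄_st) = Σ W_h² (1 − n_h/N_h) s_h²/n_h, with W_h = N_h/N and N = 1880:
  stratum 1: (780/1880)²·(1 − 172/780)·136.70²/172 = 14.5778
  stratum 2: (100/1880)²·(1 − 8/100)·149.65²/8 = 7.28678
  stratum 3: (620/1880)²·(1 − 47/620)·56.25²/47 = 6.76671
  stratum 4: (380/1880)²·(1 − 41/380)·87.70²/41 = 6.83727
V̂(x̄_st) = 35.4685
SE(x̄_st) = √35.4685 = 5.95555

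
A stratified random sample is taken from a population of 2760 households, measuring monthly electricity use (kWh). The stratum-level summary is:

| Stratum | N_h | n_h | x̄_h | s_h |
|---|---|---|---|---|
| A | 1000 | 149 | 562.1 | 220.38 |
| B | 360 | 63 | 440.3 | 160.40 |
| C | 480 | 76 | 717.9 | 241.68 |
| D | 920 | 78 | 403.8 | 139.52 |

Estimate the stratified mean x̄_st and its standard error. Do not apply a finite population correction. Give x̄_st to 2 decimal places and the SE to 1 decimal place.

x̄_st = Σ W_h x̄_h = (1000·562.1 + 360·440.3 + 480·717.9 + 920·403.8)/2760 = 520.54203
V̂(x̄_st) = Σ W_h² s_h²/n_h, with W_h = N_h/N and N = 2760:
  stratum A: (1000/2760)²·220.38²/149 = 42.7898
  stratum B: (360/2760)²·160.40²/63 = 6.94792
  stratum C: (480/2760)²·241.68²/76 = 23.2451
  stratum D: (920/2760)²·139.52²/78 = 27.7291
V̂(x̄_st) = 100.712
SE(x̄_st) = √100.712 = 10.0355

x̄_st ≈ 520.54, SE ≈ 10.0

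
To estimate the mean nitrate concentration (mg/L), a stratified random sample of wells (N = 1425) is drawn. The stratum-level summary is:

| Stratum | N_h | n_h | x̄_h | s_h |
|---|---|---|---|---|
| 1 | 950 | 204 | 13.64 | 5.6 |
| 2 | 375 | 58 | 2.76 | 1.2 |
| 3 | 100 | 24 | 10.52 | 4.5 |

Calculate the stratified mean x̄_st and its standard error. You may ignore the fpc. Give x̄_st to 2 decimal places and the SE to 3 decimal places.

x̄_st ≈ 10.56, SE ≈ 0.272

x̄_st = Σ W_h x̄_h = (950·13.64 + 375·2.76 + 100·10.52)/1425 = 10.55789
V̂(x̄_st) = Σ W_h² s_h²/n_h, with W_h = N_h/N and N = 1425:
  stratum 1: (950/1425)²·5.6²/204 = 0.0683224
  stratum 2: (375/1425)²·1.2²/58 = 0.00171936
  stratum 3: (100/1425)²·4.5²/24 = 0.00415512
V̂(x̄_st) = 0.0741969
SE(x̄_st) = √0.0741969 = 0.272391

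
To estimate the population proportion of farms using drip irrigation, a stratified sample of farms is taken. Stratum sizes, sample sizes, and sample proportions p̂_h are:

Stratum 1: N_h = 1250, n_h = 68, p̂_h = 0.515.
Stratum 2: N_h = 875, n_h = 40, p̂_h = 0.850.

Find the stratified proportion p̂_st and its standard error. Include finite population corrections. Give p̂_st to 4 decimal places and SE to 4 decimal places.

p̂_st ≈ 0.6529, SE ≈ 0.0418

N = 2125; stratum weights W_h = N_h/N.
p̂_st = Σ W_h p̂_h = (1250·0.515 + 875·0.850)/2125 = 0.65294
V̂(p̂_st) = Σ W_h² (1 − n_h/N_h) p̂_h(1−p̂_h)/(n_h−1):
  stratum 1: (1250/2125)²·(1 − 68/1250)·0.515·0.485/67 = 0.00121979
  stratum 2: (875/2125)²·(1 − 40/875)·0.850·0.150/39 = 0.000528959
V̂(p̂_st) = 0.00174875; SE = √V̂ = 0.041818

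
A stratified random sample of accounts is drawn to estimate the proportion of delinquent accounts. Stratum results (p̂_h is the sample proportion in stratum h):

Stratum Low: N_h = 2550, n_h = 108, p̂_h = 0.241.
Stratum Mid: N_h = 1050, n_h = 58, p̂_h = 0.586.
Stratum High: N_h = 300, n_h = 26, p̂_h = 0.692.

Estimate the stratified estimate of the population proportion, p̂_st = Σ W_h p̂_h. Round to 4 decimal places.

p̂_st ≈ 0.3686

N = 3900; stratum weights W_h = N_h/N.
p̂_st = Σ W_h p̂_h = (2550·0.241 + 1050·0.586 + 300·0.692)/3900 = 0.36858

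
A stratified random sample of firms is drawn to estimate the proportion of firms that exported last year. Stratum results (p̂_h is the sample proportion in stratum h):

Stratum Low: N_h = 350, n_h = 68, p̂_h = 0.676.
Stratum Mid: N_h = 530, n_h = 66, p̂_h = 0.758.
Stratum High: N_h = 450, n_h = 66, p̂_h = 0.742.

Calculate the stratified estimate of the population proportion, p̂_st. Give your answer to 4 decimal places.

N = 1330; stratum weights W_h = N_h/N.
p̂_st = Σ W_h p̂_h = (350·0.676 + 530·0.758 + 450·0.742)/1330 = 0.73101

p̂_st ≈ 0.7310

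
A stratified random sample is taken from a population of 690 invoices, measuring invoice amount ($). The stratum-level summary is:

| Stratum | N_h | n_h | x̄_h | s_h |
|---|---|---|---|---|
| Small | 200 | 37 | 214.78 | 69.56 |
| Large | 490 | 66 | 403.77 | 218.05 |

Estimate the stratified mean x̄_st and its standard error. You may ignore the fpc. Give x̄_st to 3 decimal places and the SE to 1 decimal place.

x̄_st = Σ W_h x̄_h = (200·214.78 + 490·403.77)/690 = 348.99029
V̂(x̄_st) = Σ W_h² s_h²/n_h, with W_h = N_h/N and N = 690:
  stratum Small: (200/690)²·69.56²/37 = 10.987
  stratum Large: (490/690)²·218.05²/66 = 363.297
V̂(x̄_st) = 374.284
SE(x̄_st) = √374.284 = 19.3464

x̄_st ≈ 348.990, SE ≈ 19.3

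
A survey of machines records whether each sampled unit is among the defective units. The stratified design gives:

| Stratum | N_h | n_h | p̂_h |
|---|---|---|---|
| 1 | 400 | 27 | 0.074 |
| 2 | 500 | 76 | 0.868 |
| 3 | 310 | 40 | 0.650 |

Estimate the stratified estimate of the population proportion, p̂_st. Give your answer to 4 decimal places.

N = 1210; stratum weights W_h = N_h/N.
p̂_st = Σ W_h p̂_h = (400·0.074 + 500·0.868 + 310·0.650)/1210 = 0.54967

p̂_st ≈ 0.5497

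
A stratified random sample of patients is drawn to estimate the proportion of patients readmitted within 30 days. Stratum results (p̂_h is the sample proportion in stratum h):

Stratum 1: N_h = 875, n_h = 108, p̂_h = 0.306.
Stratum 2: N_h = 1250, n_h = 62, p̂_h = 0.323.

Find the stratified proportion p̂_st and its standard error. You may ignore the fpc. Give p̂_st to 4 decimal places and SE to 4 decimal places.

N = 2125; stratum weights W_h = N_h/N.
p̂_st = Σ W_h p̂_h = (875·0.306 + 1250·0.323)/2125 = 0.31600
V̂(p̂_st) = Σ W_h² p̂_h(1−p̂_h)/(n_h−1):
  stratum 1: (875/2125)²·0.306·0.694/107 = 0.000336508
  stratum 2: (1250/2125)²·0.323·0.677/61 = 0.00124041
V̂(p̂_st) = 0.00157691; SE = √V̂ = 0.0397104

p̂_st ≈ 0.3160, SE ≈ 0.0397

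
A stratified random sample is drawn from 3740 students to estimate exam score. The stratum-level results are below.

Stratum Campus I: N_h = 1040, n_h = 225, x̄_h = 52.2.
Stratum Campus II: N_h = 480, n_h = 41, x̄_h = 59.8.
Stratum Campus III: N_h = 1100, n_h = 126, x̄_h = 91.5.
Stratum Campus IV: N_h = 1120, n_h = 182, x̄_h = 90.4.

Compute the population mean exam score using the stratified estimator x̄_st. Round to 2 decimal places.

x̄_st ≈ 76.17

N = Σ N_h = 3740. Stratum weights W_h = N_h/N.
x̄_st = (1040·52.2 + 480·59.8 + 1100·91.5 + 1120·90.4) / 3740 = 76.1738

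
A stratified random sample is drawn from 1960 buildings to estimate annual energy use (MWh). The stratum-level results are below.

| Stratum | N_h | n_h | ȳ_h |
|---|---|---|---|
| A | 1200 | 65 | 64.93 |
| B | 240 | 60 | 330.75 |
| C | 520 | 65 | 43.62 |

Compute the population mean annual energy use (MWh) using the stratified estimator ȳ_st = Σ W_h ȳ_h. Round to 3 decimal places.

ȳ_st ≈ 91.826

N = Σ N_h = 1960. Stratum weights W_h = N_h/N.
ȳ_st = (1200·64.93 + 240·330.75 + 520·43.62) / 1960 = 91.82571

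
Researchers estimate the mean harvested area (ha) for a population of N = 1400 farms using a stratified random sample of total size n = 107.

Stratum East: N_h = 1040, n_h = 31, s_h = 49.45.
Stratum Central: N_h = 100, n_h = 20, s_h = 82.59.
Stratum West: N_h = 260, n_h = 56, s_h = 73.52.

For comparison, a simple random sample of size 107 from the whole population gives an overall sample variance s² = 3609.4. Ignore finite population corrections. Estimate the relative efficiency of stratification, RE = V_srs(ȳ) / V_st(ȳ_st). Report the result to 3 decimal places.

RE ≈ 0.694

V̂(ȳ_st) = Σ W_h² s_h²/n_h, with W_h = N_h/N and N = 1400:
  stratum East: (1040/1400)²·49.45²/31 = 43.5293
  stratum Central: (100/1400)²·82.59²/20 = 1.74008
  stratum West: (260/1400)²·73.52²/56 = 3.329
V_st = 48.5984
V_srs = s²/n = 3609.4/107 = 33.7327
Relative efficiency = V_srs / V_st = 33.7327/48.5984 = 0.6941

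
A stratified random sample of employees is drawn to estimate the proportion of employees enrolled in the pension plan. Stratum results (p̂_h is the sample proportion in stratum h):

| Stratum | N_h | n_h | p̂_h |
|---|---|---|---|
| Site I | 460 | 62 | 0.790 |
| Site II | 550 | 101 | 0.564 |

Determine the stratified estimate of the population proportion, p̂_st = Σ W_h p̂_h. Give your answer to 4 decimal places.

N = 1010; stratum weights W_h = N_h/N.
p̂_st = Σ W_h p̂_h = (460·0.790 + 550·0.564)/1010 = 0.66693

p̂_st ≈ 0.6669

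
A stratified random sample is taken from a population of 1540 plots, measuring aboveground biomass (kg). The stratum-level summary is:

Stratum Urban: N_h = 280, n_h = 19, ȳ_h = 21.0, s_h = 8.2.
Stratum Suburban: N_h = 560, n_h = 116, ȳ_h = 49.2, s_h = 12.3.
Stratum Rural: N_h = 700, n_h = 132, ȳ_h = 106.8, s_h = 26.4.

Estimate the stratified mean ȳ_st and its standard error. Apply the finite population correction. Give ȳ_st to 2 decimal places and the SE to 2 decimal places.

ȳ_st ≈ 70.25, SE ≈ 1.06

ȳ_st = Σ W_h ȳ_h = (280·21.0 + 560·49.2 + 700·106.8)/1540 = 70.25455
V̂(ȳ_st) = Σ W_h² (1 − n_h/N_h) s_h²/n_h, with W_h = N_h/N and N = 1540:
  stratum Urban: (280/1540)²·(1 − 19/280)·8.2²/19 = 0.109051
  stratum Suburban: (560/1540)²·(1 − 116/560)·12.3²/116 = 0.136736
  stratum Rural: (700/1540)²·(1 − 132/700)·26.4²/132 = 0.885195
V̂(ȳ_st) = 1.13098
SE(ȳ_st) = √1.13098 = 1.06348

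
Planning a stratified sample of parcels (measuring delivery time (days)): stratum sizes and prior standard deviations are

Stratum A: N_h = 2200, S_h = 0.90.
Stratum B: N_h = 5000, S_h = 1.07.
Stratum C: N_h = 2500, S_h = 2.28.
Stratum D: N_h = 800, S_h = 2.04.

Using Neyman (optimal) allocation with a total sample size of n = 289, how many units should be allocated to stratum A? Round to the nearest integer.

39

Neyman allocation: n_h = n · N_h S_h / Σ N_i S_i, with n = 289.
  stratum A: N_h·S_h = 2200·0.90 = 1980.00
  stratum B: N_h·S_h = 5000·1.07 = 5350.00
  stratum C: N_h·S_h = 2500·2.28 = 5700.00
  stratum D: N_h·S_h = 800·2.04 = 1632.00
Σ N_h S_h = 14662.00
n for stratum A = 289·1980.00/14662.00 = 39.027 → 39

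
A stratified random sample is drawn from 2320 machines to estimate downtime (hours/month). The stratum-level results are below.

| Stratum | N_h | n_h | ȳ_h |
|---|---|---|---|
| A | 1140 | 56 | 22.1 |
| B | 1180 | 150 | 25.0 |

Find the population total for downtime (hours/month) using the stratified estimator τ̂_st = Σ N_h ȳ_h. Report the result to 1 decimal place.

τ̂_st ≈ 54694.0

τ̂_st = Σ N_h ȳ_h = 1140·22.1 + 1180·25.0 = 54694.0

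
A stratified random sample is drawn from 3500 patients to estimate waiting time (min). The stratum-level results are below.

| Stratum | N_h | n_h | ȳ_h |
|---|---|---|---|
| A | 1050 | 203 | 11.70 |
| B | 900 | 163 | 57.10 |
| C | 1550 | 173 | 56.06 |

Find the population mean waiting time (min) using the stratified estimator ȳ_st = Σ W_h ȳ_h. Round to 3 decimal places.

N = Σ N_h = 3500. Stratum weights W_h = N_h/N.
ȳ_st = (1050·11.70 + 900·57.10 + 1550·56.06) / 3500 = 43.01943

ȳ_st ≈ 43.019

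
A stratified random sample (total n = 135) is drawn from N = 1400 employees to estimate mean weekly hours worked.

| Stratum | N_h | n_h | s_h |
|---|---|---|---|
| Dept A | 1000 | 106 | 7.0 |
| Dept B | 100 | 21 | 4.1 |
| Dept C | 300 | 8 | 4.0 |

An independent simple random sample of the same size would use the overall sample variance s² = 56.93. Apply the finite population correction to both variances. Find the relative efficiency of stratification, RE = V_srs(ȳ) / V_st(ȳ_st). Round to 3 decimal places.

RE ≈ 1.256

V̂(ȳ_st) = Σ W_h² (1 − n_h/N_h) s_h²/n_h, with W_h = N_h/N and N = 1400:
  stratum Dept A: (1000/1400)²·(1 − 106/1000)·7.0²/106 = 0.210849
  stratum Dept B: (100/1400)²·(1 − 21/100)·4.1²/21 = 0.00322641
  stratum Dept C: (300/1400)²·(1 − 8/300)·4.0²/8 = 0.0893878
V_st = 0.303463
V_srs = (1 − 135/1400)·56.93/135 = 0.381039
Relative efficiency = V_srs / V_st = 0.381039/0.303463 = 1.2556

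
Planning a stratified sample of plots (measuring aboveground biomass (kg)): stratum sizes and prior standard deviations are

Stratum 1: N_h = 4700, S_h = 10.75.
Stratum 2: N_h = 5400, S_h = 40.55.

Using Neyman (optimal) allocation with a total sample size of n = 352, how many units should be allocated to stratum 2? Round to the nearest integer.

Neyman allocation: n_h = n · N_h S_h / Σ N_i S_i, with n = 352.
  stratum 1: N_h·S_h = 4700·10.75 = 50525.00
  stratum 2: N_h·S_h = 5400·40.55 = 218970.00
Σ N_h S_h = 269495.00
n for stratum 2 = 352·218970.00/269495.00 = 286.007 → 286

286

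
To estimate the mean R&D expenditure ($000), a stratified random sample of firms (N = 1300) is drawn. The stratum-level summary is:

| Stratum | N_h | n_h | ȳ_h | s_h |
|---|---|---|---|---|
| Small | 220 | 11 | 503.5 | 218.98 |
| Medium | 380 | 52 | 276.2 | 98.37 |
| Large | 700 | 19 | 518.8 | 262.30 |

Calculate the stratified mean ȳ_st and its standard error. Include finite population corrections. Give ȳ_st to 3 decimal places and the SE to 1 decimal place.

ȳ_st = Σ W_h ȳ_h = (220·503.5 + 380·276.2 + 700·518.8)/1300 = 445.29692
V̂(ȳ_st) = Σ W_h² (1 − n_h/N_h) s_h²/n_h, with W_h = N_h/N and N = 1300:
  stratum Small: (220/1300)²·(1 − 11/220)·218.98²/11 = 118.604
  stratum Medium: (380/1300)²·(1 − 52/380)·98.37²/52 = 13.7244
  stratum Large: (700/1300)²·(1 − 19/700)·262.30²/19 = 1021.41
V̂(ȳ_st) = 1153.74
SE(ȳ_st) = √1153.74 = 33.9668

ȳ_st ≈ 445.297, SE ≈ 34.0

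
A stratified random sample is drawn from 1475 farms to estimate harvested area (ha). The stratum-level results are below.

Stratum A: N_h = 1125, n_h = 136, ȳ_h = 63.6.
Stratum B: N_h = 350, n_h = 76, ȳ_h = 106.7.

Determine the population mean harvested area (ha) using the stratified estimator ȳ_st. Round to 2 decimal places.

N = Σ N_h = 1475. Stratum weights W_h = N_h/N.
ȳ_st = (1125·63.6 + 350·106.7) / 1475 = 73.8271

ȳ_st ≈ 73.83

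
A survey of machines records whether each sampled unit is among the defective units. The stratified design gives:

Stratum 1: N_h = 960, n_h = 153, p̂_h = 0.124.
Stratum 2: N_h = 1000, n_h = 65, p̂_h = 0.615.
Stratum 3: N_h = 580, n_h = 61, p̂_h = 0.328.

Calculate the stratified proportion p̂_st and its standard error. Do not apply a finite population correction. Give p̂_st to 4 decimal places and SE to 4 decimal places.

p̂_st ≈ 0.3639, SE ≈ 0.0294

N = 2540; stratum weights W_h = N_h/N.
p̂_st = Σ W_h p̂_h = (960·0.124 + 1000·0.615 + 580·0.328)/2540 = 0.36389
V̂(p̂_st) = Σ W_h² p̂_h(1−p̂_h)/(n_h−1):
  stratum 1: (960/2540)²·0.124·0.876/152 = 0.000102084
  stratum 2: (1000/2540)²·0.615·0.385/64 = 0.000573441
  stratum 3: (580/2540)²·0.328·0.672/60 = 0.000191549
V̂(p̂_st) = 0.000867074; SE = √V̂ = 0.0294461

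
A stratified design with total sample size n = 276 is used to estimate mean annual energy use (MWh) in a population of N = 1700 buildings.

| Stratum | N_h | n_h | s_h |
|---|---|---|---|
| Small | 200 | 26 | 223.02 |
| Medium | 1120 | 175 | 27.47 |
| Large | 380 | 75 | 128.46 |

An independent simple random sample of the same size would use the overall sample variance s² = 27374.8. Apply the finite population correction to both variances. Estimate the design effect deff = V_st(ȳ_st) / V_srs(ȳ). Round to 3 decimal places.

V̂(ȳ_st) = Σ W_h² (1 − n_h/N_h) s_h²/n_h, with W_h = N_h/N and N = 1700:
  stratum Small: (200/1700)²·(1 − 26/200)·223.02²/26 = 23.0354
  stratum Medium: (1120/1700)²·(1 − 175/1120)·27.47²/175 = 1.57918
  stratum Large: (380/1700)²·(1 − 75/380)·128.46²/75 = 8.82389
V_st = 33.4385
V_srs = (1 − 276/1700)·27374.8/276 = 83.0812
deff = V_st / V_srs = 33.4385/83.0812 = 0.4025

deff ≈ 0.402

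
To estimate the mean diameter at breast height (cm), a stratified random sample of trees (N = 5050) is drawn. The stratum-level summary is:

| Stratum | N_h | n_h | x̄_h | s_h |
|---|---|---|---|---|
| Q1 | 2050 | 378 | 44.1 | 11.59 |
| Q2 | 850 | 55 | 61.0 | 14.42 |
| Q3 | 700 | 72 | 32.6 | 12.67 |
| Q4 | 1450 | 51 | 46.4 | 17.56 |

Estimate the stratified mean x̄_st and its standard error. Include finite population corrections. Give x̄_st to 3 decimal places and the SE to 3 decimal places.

x̄_st = Σ W_h x̄_h = (2050·44.1 + 850·61.0 + 700·32.6 + 1450·46.4)/5050 = 46.01089
V̂(x̄_st) = Σ W_h² (1 − n_h/N_h) s_h²/n_h, with W_h = N_h/N and N = 5050:
  stratum Q1: (2050/5050)²·(1 − 378/2050)·11.59²/378 = 0.047762
  stratum Q2: (850/5050)²·(1 − 55/850)·14.42²/55 = 0.100178
  stratum Q3: (700/5050)²·(1 − 72/700)·12.67²/72 = 0.0384322
  stratum Q4: (1450/5050)²·(1 − 51/1450)·17.56²/51 = 0.48093
V̂(x̄_st) = 0.667302
SE(x̄_st) = √0.667302 = 0.816885

x̄_st ≈ 46.011, SE ≈ 0.817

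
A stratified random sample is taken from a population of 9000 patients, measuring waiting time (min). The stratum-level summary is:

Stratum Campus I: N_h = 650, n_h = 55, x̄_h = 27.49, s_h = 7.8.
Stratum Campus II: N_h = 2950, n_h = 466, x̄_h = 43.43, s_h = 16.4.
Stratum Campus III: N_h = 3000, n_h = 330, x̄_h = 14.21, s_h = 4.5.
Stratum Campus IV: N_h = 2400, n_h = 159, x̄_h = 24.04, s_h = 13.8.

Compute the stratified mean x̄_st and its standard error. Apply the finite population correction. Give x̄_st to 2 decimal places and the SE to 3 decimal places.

x̄_st ≈ 27.37, SE ≈ 0.378

x̄_st = Σ W_h x̄_h = (650·27.49 + 2950·43.43 + 3000·14.21 + 2400·24.04)/9000 = 27.36811
V̂(x̄_st) = Σ W_h² (1 − n_h/N_h) s_h²/n_h, with W_h = N_h/N and N = 9000:
  stratum Campus I: (650/9000)²·(1 − 55/650)·7.8²/55 = 0.00528168
  stratum Campus II: (2950/9000)²·(1 − 466/2950)·16.4²/466 = 0.0522144
  stratum Campus III: (3000/9000)²·(1 − 330/3000)·4.5²/330 = 0.00606818
  stratum Campus IV: (2400/9000)²·(1 − 159/2400)·13.8²/159 = 0.0795297
V̂(x̄_st) = 0.143094
SE(x̄_st) = √0.143094 = 0.378278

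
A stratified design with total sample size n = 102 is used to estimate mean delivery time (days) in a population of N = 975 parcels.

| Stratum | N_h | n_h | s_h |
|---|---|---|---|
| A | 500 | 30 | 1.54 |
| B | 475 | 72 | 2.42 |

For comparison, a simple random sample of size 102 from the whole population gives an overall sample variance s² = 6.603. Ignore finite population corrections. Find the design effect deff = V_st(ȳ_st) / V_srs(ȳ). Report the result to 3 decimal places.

deff ≈ 0.619

V̂(ȳ_st) = Σ W_h² s_h²/n_h, with W_h = N_h/N and N = 975:
  stratum A: (500/975)²·1.54²/30 = 0.0207898
  stratum B: (475/975)²·2.42²/72 = 0.0193053
V_st = 0.0400951
V_srs = s²/n = 6.603/102 = 0.0647353
deff = V_st / V_srs = 0.0400951/0.0647353 = 0.6194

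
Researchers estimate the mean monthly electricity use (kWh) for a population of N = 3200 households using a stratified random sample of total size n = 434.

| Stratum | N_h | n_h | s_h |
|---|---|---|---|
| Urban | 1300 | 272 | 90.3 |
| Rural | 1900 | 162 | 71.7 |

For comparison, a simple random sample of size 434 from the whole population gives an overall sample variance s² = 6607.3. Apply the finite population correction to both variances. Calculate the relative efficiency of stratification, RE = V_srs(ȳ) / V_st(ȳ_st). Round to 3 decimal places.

RE ≈ 0.930

V̂(ȳ_st) = Σ W_h² (1 − n_h/N_h) s_h²/n_h, with W_h = N_h/N and N = 3200:
  stratum Urban: (1300/3200)²·(1 − 272/1300)·90.3²/272 = 3.9124
  stratum Rural: (1900/3200)²·(1 − 162/1900)·71.7²/162 = 10.2336
V_st = 14.146
V_srs = (1 − 434/3200)·6607.3/434 = 13.1594
Relative efficiency = V_srs / V_st = 13.1594/14.146 = 0.9303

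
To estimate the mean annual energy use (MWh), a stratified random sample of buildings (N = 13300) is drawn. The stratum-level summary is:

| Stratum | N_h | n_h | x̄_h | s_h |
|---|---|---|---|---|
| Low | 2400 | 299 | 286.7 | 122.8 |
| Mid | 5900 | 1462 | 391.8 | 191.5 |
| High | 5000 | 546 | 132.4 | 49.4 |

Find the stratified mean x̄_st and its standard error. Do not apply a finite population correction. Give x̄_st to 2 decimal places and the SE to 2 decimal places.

x̄_st ≈ 275.32, SE ≈ 2.69

x̄_st = Σ W_h x̄_h = (2400·286.7 + 5900·391.8 + 5000·132.4)/13300 = 275.31579
V̂(x̄_st) = Σ W_h² s_h²/n_h, with W_h = N_h/N and N = 13300:
  stratum Low: (2400/13300)²·122.8²/299 = 1.64227
  stratum Mid: (5900/13300)²·191.5²/1462 = 4.93618
  stratum High: (5000/13300)²·49.4²/546 = 0.631681
V̂(x̄_st) = 7.21013
SE(x̄_st) = √7.21013 = 2.68517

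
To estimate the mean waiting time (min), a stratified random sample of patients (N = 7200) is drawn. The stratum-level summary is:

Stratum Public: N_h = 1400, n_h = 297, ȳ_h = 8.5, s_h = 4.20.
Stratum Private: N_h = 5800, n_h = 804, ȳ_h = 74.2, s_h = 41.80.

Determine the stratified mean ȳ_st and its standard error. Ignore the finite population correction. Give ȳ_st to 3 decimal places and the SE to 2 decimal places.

ȳ_st ≈ 61.425, SE ≈ 1.19

ȳ_st = Σ W_h ȳ_h = (1400·8.5 + 5800·74.2)/7200 = 61.42500
V̂(ȳ_st) = Σ W_h² s_h²/n_h, with W_h = N_h/N and N = 7200:
  stratum Public: (1400/7200)²·4.20²/297 = 0.0022456
  stratum Private: (5800/7200)²·41.80²/804 = 1.41022
V̂(ȳ_st) = 1.41247
SE(ȳ_st) = √1.41247 = 1.18847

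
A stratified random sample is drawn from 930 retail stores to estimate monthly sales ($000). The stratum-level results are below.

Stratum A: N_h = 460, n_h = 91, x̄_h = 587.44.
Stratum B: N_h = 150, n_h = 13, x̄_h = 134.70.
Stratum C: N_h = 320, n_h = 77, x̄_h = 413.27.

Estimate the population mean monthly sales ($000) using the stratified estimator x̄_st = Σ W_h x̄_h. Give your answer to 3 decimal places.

N = Σ N_h = 930. Stratum weights W_h = N_h/N.
x̄_st = (460·587.44 + 150·134.70 + 320·413.27) / 930 = 454.48796

x̄_st ≈ 454.488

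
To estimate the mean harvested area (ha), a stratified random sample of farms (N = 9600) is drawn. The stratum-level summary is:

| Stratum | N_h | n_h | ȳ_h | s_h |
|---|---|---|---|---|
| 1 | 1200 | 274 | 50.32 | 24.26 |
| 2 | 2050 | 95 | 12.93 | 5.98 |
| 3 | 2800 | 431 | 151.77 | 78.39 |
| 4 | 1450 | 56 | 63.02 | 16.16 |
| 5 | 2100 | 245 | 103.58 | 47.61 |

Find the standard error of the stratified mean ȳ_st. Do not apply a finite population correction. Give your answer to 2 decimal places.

SE(ȳ_st) ≈ 1.35

V̂(ȳ_st) = Σ W_h² s_h²/n_h, with W_h = N_h/N and N = 9600:
  stratum 1: (1200/9600)²·24.26²/274 = 0.0335622
  stratum 2: (2050/9600)²·5.98²/95 = 0.017165
  stratum 3: (2800/9600)²·78.39²/431 = 1.21288
  stratum 4: (1450/9600)²·16.16²/56 = 0.106387
  stratum 5: (2100/9600)²·47.61²/245 = 0.442717
V̂(ȳ_st) = 1.81271
SE(ȳ_st) = √1.81271 = 1.34637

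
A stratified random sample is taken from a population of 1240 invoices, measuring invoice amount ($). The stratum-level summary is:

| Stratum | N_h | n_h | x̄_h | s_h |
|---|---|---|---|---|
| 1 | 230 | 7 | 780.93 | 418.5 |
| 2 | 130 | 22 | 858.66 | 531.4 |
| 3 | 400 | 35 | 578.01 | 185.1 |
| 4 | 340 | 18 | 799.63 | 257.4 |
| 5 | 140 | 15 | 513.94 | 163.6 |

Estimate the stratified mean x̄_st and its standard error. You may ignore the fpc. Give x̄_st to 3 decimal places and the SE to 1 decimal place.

x̄_st = Σ W_h x̄_h = (230·780.93 + 130·858.66 + 400·578.01 + 340·799.63 + 140·513.94)/1240 = 698.60444
V̂(x̄_st) = Σ W_h² s_h²/n_h, with W_h = N_h/N and N = 1240:
  stratum 1: (230/1240)²·418.5²/7 = 860.806
  stratum 2: (130/1240)²·531.4²/22 = 141.079
  stratum 3: (400/1240)²·185.1²/35 = 101.864
  stratum 4: (340/1240)²·257.4²/18 = 276.732
  stratum 5: (140/1240)²·163.6²/15 = 22.7451
V̂(x̄_st) = 1403.23
SE(x̄_st) = √1403.23 = 37.4597

x̄_st ≈ 698.604, SE ≈ 37.5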